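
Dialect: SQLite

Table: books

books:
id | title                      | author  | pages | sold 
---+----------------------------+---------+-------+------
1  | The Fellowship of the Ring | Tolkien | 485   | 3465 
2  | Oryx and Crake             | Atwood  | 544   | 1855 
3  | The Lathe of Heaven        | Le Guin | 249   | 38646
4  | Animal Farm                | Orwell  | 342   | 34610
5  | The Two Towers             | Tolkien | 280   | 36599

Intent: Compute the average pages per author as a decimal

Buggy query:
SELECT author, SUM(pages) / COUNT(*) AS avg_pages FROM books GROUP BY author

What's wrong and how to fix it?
Bug: SUM(pages) and COUNT(*) are both integers; the division truncates the fractional part

Fix: Multiply by 1.0 (or CAST to REAL) to force floating-point division

Corrected query:
SELECT author, SUM(pages) * 1.0 / COUNT(*) AS avg_pages FROM books GROUP BY author

Result:
author  | avg_pages
--------+----------
Atwood  | 544      
Le Guin | 249      
Orwell  | 342      
Tolkien | 382.5    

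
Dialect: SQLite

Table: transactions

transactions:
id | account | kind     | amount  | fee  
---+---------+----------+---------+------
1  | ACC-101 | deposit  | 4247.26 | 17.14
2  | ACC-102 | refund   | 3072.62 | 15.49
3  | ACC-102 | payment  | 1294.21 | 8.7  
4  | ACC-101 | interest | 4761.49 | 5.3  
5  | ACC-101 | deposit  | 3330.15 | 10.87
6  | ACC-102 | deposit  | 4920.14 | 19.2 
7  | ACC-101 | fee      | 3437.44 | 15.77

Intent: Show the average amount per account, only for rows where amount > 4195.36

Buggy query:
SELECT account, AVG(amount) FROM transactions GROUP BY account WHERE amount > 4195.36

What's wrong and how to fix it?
Bug: Row-level WHERE must come before GROUP BY in the clause order

Fix: Place WHERE between FROM and GROUP BY

Corrected query:
SELECT account, AVG(amount) FROM transactions WHERE amount > 4195.36 GROUP BY account

Result:
account | AVG(amount)
--------+------------
ACC-101 | 4504.375   
ACC-102 | 4920.14    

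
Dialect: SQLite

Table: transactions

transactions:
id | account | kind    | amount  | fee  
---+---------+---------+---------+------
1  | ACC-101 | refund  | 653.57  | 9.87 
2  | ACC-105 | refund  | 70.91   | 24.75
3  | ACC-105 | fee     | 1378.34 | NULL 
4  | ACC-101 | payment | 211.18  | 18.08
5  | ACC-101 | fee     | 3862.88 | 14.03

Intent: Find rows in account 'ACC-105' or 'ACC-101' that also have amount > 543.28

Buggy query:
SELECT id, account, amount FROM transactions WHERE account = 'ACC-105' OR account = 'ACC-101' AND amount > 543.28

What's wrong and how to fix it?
Bug: AND binds tighter than OR, so this parses as account = 'ACC-105' OR (account = 'ACC-101' AND amount > 543.28)

Fix: Add parentheses around the OR so the AND applies to both alternatives

Corrected query:
SELECT id, account, amount FROM transactions WHERE (account = 'ACC-105' OR account = 'ACC-101') AND amount > 543.28

Result:
id | account | amount 
---+---------+--------
1  | ACC-101 | 653.57 
3  | ACC-105 | 1378.34
5  | ACC-101 | 3862.88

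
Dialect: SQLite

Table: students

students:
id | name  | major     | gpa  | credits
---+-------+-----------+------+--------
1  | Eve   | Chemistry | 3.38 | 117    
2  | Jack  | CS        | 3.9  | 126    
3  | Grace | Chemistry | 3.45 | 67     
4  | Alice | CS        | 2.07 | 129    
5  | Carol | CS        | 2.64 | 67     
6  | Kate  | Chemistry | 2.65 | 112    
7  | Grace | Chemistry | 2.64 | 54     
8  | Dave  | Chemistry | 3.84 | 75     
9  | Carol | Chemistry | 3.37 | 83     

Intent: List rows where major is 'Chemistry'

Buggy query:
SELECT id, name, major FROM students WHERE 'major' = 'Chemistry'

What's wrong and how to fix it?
Bug: Single quotes denote string literals in SQL; the column name is being compared as a constant string

Fix: Reference the column as major without single quotes

Corrected query:
SELECT id, name, major FROM students WHERE major = 'Chemistry'

Result:
id | name  | major    
---+-------+----------
1  | Eve   | Chemistry
3  | Grace | Chemistry
6  | Kate  | Chemistry
7  | Grace | Chemistry
8  | Dave  | Chemistry
9  | Carol | Chemistry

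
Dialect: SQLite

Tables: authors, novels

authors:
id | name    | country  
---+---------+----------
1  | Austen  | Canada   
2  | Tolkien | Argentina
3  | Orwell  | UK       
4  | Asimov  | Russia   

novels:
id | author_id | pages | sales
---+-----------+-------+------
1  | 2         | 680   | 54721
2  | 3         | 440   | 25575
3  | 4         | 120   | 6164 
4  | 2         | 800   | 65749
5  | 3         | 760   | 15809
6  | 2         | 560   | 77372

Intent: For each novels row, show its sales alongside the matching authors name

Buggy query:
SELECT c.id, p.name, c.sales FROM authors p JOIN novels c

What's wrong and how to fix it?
Bug: JOIN with no ON clause produces a cartesian product; every novels row pairs with every authors row

Fix: Add ON c.author_id = p.id to the JOIN

Corrected query:
SELECT c.id, p.name, c.sales FROM authors p JOIN novels c ON c.author_id = p.id

Result:
id | name    | sales
---+---------+------
1  | Tolkien | 54721
2  | Orwell  | 25575
3  | Asimov  | 6164 
4  | Tolkien | 65749
5  | Orwell  | 15809
6  | Tolkien | 77372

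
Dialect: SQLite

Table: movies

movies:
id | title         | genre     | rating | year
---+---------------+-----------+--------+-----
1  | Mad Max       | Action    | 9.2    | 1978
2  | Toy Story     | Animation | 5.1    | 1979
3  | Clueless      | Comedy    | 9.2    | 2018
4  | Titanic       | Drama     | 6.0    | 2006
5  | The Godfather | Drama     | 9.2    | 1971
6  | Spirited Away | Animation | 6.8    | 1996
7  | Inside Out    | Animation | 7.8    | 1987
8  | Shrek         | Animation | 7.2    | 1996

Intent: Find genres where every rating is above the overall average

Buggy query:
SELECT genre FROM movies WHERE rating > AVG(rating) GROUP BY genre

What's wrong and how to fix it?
Bug: WHERE evaluates per row before aggregation, so AVG() is unavailable

Fix: Compute the overall average in a scalar subquery and compare each group's MIN against it in HAVING

Corrected query:
SELECT genre FROM movies GROUP BY genre HAVING MIN(rating) > (SELECT AVG(rating) FROM movies)

Result:
genre 
------
Action
Comedy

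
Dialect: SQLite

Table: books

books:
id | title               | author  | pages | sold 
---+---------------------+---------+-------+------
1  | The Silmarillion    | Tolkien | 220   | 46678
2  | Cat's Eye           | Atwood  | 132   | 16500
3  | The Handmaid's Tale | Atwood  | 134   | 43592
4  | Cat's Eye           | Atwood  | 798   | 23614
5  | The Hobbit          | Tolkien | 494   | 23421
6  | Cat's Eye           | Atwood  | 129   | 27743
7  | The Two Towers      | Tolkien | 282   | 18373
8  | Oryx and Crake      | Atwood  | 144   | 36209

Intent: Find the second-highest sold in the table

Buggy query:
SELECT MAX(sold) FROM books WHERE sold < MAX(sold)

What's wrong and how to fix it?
Bug: MAX(sold) on the right of the comparison is an aggregate-in-WHERE error

Fix: Put the inner MAX in a scalar subquery

Corrected query:
SELECT MAX(sold) FROM books WHERE sold < (SELECT MAX(sold) FROM books)

Result:
MAX(sold)
---------
43592    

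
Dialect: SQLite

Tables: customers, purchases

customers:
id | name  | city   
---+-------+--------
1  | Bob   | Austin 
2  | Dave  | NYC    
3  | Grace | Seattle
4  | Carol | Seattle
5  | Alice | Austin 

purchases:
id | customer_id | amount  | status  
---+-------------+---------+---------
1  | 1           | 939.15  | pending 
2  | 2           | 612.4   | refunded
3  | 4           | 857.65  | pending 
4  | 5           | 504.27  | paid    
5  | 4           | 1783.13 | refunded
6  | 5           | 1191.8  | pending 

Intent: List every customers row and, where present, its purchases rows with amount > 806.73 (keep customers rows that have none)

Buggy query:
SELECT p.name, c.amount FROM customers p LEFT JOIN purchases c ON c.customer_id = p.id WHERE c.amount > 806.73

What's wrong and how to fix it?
Bug: Filtering c.amount in WHERE discards the NULL rows produced by LEFT JOIN, turning it into an inner join

Fix: Move the right-table condition into the ON clause so unmatched parents are kept

Corrected query:
SELECT p.name, c.amount FROM customers p LEFT JOIN purchases c ON c.customer_id = p.id AND c.amount > 806.73

Result:
name  | amount 
------+--------
Bob   | 939.15 
Dave  | NULL   
Grace | NULL   
Carol | 857.65 
Carol | 1783.13
Alice | 1191.8 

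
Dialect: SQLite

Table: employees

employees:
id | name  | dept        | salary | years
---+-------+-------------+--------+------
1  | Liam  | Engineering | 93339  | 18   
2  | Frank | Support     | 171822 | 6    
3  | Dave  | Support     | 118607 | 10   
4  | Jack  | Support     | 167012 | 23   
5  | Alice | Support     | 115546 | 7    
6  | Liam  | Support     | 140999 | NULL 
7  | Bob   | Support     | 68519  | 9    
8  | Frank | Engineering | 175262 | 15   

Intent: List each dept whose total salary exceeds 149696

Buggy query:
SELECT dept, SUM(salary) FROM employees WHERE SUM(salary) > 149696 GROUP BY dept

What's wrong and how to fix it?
Bug: SUM(salary) is an aggregate, but WHERE filters rows before aggregation

Fix: Move the aggregate condition to a HAVING clause

Corrected query:
SELECT dept, SUM(salary) FROM employees GROUP BY dept HAVING SUM(salary) > 149696

Result:
dept        | SUM(salary)
------------+------------
Engineering | 268601     
Support     | 782505     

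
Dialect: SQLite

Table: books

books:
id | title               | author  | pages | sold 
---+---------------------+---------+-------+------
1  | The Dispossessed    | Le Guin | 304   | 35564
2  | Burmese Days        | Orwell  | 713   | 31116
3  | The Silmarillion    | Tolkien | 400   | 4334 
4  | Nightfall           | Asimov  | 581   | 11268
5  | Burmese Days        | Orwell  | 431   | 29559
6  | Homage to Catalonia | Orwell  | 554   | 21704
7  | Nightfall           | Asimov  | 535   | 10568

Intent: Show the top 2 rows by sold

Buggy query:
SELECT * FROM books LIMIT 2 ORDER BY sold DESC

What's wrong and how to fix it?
Bug: ORDER BY cannot follow LIMIT; LIMIT is the final clause

Fix: Sort with ORDER BY, then apply LIMIT

Corrected query:
SELECT * FROM books ORDER BY sold DESC LIMIT 2

Result:
id | title            | author  | pages | sold 
---+------------------+---------+-------+------
1  | The Dispossessed | Le Guin | 304   | 35564
2  | Burmese Days     | Orwell  | 713   | 31116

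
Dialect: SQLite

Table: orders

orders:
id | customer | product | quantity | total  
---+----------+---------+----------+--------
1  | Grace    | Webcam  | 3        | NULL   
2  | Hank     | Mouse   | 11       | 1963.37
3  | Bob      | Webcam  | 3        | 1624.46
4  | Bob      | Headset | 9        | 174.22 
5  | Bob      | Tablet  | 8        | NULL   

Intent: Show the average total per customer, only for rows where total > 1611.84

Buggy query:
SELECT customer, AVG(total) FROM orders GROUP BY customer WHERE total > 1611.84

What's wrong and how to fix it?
Bug: Row-level WHERE must come before GROUP BY in the clause order

Fix: Move the WHERE clause before GROUP BY

Corrected query:
SELECT customer, AVG(total) FROM orders WHERE total > 1611.84 GROUP BY customer

Result:
customer | AVG(total)
---------+-----------
Bob      | 1624.46   
Hank     | 1963.37   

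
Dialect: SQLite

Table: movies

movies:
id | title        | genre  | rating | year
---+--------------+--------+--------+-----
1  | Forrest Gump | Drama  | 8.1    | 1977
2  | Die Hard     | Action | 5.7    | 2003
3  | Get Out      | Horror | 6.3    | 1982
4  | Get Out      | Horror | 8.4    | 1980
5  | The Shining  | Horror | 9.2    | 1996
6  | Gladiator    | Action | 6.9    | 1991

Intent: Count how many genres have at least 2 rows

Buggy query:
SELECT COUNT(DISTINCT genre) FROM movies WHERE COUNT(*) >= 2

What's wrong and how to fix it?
Bug: WHERE filters individual rows, not groups, so a group-level COUNT is invalid there

Fix: Use a subquery that GROUPs and filters with HAVING, then count its rows

Corrected query:
SELECT COUNT(*) FROM (SELECT genre FROM movies GROUP BY genre HAVING COUNT(*) >= 2)

Result:
COUNT(*)
--------
2       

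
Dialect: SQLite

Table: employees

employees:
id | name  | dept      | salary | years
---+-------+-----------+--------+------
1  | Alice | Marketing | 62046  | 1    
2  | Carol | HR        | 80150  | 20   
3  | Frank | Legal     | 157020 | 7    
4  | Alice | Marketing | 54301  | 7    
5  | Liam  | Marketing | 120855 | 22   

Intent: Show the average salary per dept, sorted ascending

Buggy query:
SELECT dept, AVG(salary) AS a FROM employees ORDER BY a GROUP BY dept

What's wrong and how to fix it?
Bug: GROUP BY must precede ORDER BY

Fix: Move ORDER BY to the end, after GROUP BY

Corrected query:
SELECT dept, AVG(salary) AS a FROM employees GROUP BY dept ORDER BY a

Result:
dept      | a           
----------+-------------
Marketing | 79067.333333
HR        | 80150       
Legal     | 157020      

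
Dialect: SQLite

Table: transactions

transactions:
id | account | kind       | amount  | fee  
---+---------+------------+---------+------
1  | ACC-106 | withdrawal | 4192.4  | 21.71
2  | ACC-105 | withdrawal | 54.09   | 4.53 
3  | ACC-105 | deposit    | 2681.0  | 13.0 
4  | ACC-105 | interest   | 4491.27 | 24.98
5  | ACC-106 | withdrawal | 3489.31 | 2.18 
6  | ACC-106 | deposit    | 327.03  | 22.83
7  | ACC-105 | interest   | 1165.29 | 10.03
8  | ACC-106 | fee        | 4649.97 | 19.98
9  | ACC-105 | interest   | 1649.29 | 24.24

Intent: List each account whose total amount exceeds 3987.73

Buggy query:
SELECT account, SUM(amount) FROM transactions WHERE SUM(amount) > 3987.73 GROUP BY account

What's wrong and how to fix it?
Bug: WHERE runs before GROUP BY, so aggregates aren't available there

Fix: Use HAVING (which filters groups after aggregation) instead of WHERE

Corrected query:
SELECT account, SUM(amount) FROM transactions GROUP BY account HAVING SUM(amount) > 3987.73

Result:
account | SUM(amount)
--------+------------
ACC-105 | 10040.94   
ACC-106 | 12658.71   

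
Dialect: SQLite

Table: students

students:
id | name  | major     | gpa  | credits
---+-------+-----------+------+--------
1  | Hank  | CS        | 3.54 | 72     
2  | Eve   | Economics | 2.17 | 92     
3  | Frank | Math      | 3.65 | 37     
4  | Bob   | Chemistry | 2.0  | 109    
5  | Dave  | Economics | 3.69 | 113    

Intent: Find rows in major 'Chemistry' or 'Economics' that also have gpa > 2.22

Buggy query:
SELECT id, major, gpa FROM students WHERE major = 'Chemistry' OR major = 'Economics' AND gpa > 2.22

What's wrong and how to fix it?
Bug: Without parentheses, AND is evaluated before OR, so the gpa filter only applies to the 'Economics' branch

Fix: Group the OR with parentheses (or use IN), then AND the threshold

Corrected query:
SELECT id, major, gpa FROM students WHERE (major = 'Chemistry' OR major = 'Economics') AND gpa > 2.22

Result:
id | major     | gpa 
---+-----------+-----
5  | Economics | 3.69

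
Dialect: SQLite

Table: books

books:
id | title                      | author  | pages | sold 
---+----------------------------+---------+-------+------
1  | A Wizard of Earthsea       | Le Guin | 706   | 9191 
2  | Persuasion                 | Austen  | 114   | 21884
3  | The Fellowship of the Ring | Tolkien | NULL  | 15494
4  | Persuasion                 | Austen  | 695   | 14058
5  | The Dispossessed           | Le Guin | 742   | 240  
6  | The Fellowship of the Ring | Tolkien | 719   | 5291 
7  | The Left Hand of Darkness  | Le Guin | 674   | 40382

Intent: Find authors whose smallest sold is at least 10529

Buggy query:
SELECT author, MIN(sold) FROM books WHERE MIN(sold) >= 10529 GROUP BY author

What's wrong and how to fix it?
Bug: Aggregates like MIN are computed per group after WHERE runs

Fix: Use HAVING for the per-group MIN condition

Corrected query:
SELECT author, MIN(sold) FROM books GROUP BY author HAVING MIN(sold) >= 10529

Result:
author | MIN(sold)
-------+----------
Austen | 14058    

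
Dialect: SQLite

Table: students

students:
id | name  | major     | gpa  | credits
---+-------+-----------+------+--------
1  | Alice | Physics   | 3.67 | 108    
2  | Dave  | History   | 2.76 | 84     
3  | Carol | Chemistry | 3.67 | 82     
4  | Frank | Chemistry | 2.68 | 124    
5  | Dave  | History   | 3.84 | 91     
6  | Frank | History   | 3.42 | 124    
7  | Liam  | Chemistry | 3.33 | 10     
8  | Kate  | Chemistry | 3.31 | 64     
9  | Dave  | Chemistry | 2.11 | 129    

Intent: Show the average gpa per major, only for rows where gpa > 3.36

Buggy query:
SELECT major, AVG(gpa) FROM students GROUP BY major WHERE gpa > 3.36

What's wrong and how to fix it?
Bug: WHERE cannot follow GROUP BY

Fix: Move the WHERE clause before GROUP BY

Corrected query:
SELECT major, AVG(gpa) FROM students WHERE gpa > 3.36 GROUP BY major

Result:
major     | AVG(gpa)
----------+---------
Chemistry | 3.67    
History   | 3.63    
Physics   | 3.67    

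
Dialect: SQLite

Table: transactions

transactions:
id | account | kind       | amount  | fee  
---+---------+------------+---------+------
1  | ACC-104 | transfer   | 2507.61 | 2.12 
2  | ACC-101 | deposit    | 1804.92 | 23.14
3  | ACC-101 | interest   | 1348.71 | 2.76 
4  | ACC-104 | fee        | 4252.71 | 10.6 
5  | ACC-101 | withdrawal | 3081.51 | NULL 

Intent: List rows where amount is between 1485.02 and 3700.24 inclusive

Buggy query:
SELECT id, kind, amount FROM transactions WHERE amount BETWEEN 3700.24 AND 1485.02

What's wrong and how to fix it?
Bug: BETWEEN expects the lower bound first; with 3700.24 AND 1485.02 the range is empty

Fix: Swap the bounds so the smaller value comes first

Corrected query:
SELECT id, kind, amount FROM transactions WHERE amount BETWEEN 1485.02 AND 3700.24

Result:
id | kind       | amount 
---+------------+--------
1  | transfer   | 2507.61
2  | deposit    | 1804.92
5  | withdrawal | 3081.51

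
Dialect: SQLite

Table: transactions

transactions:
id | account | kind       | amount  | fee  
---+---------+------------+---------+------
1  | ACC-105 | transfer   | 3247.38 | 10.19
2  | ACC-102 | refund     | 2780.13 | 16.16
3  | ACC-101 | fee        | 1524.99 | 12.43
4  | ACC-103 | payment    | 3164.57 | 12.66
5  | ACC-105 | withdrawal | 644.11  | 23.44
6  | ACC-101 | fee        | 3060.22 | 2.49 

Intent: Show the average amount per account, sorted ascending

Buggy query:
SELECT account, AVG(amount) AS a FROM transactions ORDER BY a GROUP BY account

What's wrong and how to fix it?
Bug: ORDER BY appears before GROUP BY; SQL clause order requires GROUP BY first

Fix: Reorder: SELECT … FROM … GROUP BY … ORDER BY …

Corrected query:
SELECT account, AVG(amount) AS a FROM transactions GROUP BY account ORDER BY a

Result:
account | a       
--------+---------
ACC-105 | 1945.745
ACC-101 | 2292.605
ACC-102 | 2780.13 
ACC-103 | 3164.57 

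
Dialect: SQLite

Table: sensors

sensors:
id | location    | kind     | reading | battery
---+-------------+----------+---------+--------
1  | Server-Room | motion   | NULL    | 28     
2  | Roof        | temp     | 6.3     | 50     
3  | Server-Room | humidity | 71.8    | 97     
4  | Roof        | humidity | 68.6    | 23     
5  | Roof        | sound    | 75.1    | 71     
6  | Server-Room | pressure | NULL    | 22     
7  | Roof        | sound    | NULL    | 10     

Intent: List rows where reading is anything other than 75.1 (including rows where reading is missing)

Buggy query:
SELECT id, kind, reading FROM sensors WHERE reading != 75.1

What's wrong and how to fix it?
Bug: Inequality against NULL is unknown, not true; rows with NULL are dropped

Fix: Handle NULL separately with IS NULL alongside the inequality

Corrected query:
SELECT id, kind, reading FROM sensors WHERE reading != 75.1 OR reading IS NULL

Result:
id | kind     | reading
---+----------+--------
1  | motion   | NULL   
2  | temp     | 6.3    
3  | humidity | 71.8   
4  | humidity | 68.6   
6  | pressure | NULL   
7  | sound    | NULL   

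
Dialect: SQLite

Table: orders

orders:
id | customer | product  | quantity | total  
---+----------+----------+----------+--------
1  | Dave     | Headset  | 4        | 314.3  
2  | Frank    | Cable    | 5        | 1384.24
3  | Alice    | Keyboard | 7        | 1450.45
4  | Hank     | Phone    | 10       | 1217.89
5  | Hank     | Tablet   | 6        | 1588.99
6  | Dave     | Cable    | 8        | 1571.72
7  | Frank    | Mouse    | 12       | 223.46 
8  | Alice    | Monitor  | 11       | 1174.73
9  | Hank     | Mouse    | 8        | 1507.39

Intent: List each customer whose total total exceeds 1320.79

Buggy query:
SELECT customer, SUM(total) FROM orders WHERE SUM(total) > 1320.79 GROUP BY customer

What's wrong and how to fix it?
Bug: SUM(total) is an aggregate, but WHERE filters rows before aggregation

Fix: Use HAVING (which filters groups after aggregation) instead of WHERE

Corrected query:
SELECT customer, SUM(total) FROM orders GROUP BY customer HAVING SUM(total) > 1320.79

Result:
customer | SUM(total)
---------+-----------
Alice    | 2625.18   
Dave     | 1886.02   
Frank    | 1607.7    
Hank     | 4314.27   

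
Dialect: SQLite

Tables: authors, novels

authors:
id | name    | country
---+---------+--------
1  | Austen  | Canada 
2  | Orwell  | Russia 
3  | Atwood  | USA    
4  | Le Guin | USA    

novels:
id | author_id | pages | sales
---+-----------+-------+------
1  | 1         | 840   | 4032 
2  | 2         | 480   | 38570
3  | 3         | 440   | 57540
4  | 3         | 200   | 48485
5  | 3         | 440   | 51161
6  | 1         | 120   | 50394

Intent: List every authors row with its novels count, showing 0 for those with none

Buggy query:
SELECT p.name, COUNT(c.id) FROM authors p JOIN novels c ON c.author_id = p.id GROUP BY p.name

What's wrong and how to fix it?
Bug: An inner join excludes parents with zero children

Fix: Switch to LEFT JOIN to retain unmatched parent rows

Corrected query:
SELECT p.name, COUNT(c.id) FROM authors p LEFT JOIN novels c ON c.author_id = p.id GROUP BY p.name

Result:
name    | COUNT(c.id)
--------+------------
Atwood  | 3          
Austen  | 2          
Le Guin | 0          
Orwell  | 1          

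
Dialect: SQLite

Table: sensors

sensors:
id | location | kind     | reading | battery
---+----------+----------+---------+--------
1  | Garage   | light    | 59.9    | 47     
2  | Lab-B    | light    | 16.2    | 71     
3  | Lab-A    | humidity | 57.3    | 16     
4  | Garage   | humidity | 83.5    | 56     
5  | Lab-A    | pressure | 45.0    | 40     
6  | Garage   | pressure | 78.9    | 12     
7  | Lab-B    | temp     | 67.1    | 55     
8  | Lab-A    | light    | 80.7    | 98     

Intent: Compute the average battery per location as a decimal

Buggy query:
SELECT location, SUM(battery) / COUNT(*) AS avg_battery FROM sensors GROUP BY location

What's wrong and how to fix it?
Bug: Both operands are integers, so '/' performs integer division and truncates

Fix: Multiply by 1.0 (or CAST to REAL) to force floating-point division

Corrected query:
SELECT location, SUM(battery) * 1.0 / COUNT(*) AS avg_battery FROM sensors GROUP BY location

Result:
location | avg_battery
---------+------------
Garage   | 38.333333  
Lab-A    | 51.333333  
Lab-B    | 63         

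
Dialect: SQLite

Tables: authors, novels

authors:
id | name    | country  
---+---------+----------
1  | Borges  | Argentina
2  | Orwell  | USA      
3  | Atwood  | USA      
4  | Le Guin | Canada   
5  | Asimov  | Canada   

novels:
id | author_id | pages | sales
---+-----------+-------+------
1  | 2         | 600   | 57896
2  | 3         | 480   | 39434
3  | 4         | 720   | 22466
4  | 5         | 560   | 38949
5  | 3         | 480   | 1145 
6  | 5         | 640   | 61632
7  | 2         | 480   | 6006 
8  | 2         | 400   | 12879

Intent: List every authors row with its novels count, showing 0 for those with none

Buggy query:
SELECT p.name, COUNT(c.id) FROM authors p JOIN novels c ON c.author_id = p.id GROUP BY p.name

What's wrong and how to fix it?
Bug: INNER JOIN drops authors rows that have no matching novels rows

Fix: Use LEFT JOIN so parents without children still appear (COUNT(c.id) gives 0)

Corrected query:
SELECT p.name, COUNT(c.id) FROM authors p LEFT JOIN novels c ON c.author_id = p.id GROUP BY p.name

Result:
name    | COUNT(c.id)
--------+------------
Asimov  | 2          
Atwood  | 2          
Borges  | 0          
Le Guin | 1          
Orwell  | 3          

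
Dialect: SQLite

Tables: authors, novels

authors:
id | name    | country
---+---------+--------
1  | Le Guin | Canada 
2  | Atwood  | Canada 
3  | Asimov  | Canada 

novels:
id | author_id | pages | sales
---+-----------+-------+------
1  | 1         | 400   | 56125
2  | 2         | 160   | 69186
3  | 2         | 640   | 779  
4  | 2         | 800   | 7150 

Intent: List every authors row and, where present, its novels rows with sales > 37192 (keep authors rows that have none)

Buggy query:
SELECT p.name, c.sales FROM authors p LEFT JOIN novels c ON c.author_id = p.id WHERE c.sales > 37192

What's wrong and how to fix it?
Bug: Filtering c.sales in WHERE discards the NULL rows produced by LEFT JOIN, turning it into an inner join

Fix: Put 'c.sales > 37192' in the JOIN's ON clause instead of WHERE

Corrected query:
SELECT p.name, c.sales FROM authors p LEFT JOIN novels c ON c.author_id = p.id AND c.sales > 37192

Result:
name    | sales
--------+------
Le Guin | 56125
Atwood  | 69186
Asimov  | NULL 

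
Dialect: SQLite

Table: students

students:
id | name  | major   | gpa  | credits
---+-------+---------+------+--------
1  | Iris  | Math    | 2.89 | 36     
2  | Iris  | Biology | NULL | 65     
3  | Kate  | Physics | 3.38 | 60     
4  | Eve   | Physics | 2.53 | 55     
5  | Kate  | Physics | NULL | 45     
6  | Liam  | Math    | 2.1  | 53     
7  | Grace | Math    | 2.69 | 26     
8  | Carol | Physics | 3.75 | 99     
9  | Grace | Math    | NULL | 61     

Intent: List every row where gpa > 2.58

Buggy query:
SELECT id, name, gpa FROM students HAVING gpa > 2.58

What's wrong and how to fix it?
Bug: This is a non-aggregate query (no GROUP BY, no aggregates), so in SQLite the HAVING clause is invalid here; a row-level condition belongs in WHERE

Fix: Use WHERE for row-level filtering

Corrected query:
SELECT id, name, gpa FROM students WHERE gpa > 2.58

Result:
id | name  | gpa 
---+-------+-----
1  | Iris  | 2.89
3  | Kate  | 3.38
7  | Grace | 2.69
8  | Carol | 3.75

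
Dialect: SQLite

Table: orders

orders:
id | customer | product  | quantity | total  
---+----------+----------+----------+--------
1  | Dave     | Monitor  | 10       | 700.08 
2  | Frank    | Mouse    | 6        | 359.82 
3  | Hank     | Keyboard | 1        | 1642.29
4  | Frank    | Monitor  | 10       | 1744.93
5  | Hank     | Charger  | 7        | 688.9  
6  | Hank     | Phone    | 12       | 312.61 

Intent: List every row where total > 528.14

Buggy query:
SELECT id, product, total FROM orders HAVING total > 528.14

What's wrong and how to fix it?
Bug: This is a non-aggregate query (no GROUP BY, no aggregates), so in SQLite the HAVING clause is invalid here; a row-level condition belongs in WHERE

Fix: Replace HAVING with WHERE since the condition applies to individual rows

Corrected query:
SELECT id, product, total FROM orders WHERE total > 528.14

Result:
id | product  | total  
---+----------+--------
1  | Monitor  | 700.08 
3  | Keyboard | 1642.29
4  | Monitor  | 1744.93
5  | Charger  | 688.9  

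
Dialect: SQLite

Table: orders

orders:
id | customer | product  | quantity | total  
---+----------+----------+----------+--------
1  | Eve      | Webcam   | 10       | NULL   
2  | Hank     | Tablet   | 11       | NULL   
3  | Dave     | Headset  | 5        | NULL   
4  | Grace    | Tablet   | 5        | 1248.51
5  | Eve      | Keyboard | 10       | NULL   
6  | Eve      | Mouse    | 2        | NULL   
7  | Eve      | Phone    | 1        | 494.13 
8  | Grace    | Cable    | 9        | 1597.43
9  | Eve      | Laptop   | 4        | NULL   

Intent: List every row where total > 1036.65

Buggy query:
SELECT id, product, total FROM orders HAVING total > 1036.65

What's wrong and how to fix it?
Bug: HAVING filters the output of aggregation, but this query has no GROUP BY and no aggregate functions, so SQLite rejects it (HAVING clause on a non-aggregate query); the condition here is per row

Fix: Replace HAVING with WHERE since the condition applies to individual rows

Corrected query:
SELECT id, product, total FROM orders WHERE total > 1036.65

Result:
id | product | total  
---+---------+--------
4  | Tablet  | 1248.51
8  | Cable   | 1597.43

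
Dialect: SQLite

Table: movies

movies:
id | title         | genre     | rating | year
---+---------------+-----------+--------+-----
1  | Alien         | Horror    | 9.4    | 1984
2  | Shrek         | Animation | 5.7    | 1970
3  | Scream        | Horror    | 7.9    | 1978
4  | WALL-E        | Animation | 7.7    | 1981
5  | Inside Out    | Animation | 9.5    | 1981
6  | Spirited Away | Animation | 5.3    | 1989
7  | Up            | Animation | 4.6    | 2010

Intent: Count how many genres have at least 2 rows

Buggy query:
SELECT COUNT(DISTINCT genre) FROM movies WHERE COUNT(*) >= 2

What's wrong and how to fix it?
Bug: COUNT(*) cannot appear in WHERE; the per-group count doesn't exist yet

Fix: Group first with HAVING COUNT(*) >= 2, then COUNT the resulting groups

Corrected query:
SELECT COUNT(*) FROM (SELECT genre FROM movies GROUP BY genre HAVING COUNT(*) >= 2)

Result:
COUNT(*)
--------
2       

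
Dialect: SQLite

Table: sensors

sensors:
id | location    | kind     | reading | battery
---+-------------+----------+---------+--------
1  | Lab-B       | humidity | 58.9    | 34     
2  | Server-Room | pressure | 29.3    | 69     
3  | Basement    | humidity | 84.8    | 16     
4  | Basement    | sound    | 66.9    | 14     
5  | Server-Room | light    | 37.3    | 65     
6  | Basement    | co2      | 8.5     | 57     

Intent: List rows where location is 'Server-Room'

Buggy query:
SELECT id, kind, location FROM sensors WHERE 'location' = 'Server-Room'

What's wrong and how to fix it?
Bug: 'location' in single quotes is a string literal, not the column; the comparison is literal-vs-literal and never true

Fix: Reference the column as location without single quotes

Corrected query:
SELECT id, kind, location FROM sensors WHERE location = 'Server-Room'

Result:
id | kind     | location   
---+----------+------------
2  | pressure | Server-Room
5  | light    | Server-Room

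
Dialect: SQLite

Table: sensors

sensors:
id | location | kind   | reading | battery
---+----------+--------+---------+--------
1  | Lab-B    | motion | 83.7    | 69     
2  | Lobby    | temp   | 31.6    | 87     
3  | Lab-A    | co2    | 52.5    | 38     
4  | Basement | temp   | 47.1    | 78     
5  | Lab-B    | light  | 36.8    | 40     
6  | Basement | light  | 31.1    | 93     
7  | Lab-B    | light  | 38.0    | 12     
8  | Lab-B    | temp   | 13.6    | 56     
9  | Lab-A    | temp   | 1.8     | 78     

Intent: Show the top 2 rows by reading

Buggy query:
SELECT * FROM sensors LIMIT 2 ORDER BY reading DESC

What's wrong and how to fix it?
Bug: LIMIT must come after ORDER BY

Fix: Sort with ORDER BY, then apply LIMIT

Corrected query:
SELECT * FROM sensors ORDER BY reading DESC LIMIT 2

Result:
id | location | kind   | reading | battery
---+----------+--------+---------+--------
1  | Lab-B    | motion | 83.7    | 69     
3  | Lab-A    | co2    | 52.5    | 38     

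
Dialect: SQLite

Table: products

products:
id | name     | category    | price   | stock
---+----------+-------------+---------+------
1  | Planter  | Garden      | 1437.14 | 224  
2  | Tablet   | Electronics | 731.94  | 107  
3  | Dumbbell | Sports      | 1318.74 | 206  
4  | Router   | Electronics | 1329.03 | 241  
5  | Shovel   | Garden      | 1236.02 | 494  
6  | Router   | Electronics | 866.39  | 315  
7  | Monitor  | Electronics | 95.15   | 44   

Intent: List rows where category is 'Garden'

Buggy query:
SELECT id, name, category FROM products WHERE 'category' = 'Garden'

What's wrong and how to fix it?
Bug: Single quotes denote string literals in SQL; the column name is being compared as a constant string

Fix: Reference the column as category without single quotes

Corrected query:
SELECT id, name, category FROM products WHERE category = 'Garden'

Result:
id | name    | category
---+---------+---------
1  | Planter | Garden  
5  | Shovel  | Garden  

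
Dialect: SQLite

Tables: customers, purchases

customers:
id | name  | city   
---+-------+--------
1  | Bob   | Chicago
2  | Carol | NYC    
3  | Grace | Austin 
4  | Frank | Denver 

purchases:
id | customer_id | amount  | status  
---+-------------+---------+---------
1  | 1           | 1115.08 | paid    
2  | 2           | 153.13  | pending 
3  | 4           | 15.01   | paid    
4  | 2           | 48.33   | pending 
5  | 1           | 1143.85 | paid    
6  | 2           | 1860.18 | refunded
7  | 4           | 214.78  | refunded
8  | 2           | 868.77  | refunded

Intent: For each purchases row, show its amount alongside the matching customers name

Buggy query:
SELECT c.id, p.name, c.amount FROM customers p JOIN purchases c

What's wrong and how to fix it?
Bug: Missing join condition: each purchases row is matched to all customers rows instead of just its own

Fix: Add ON c.customer_id = p.id to the JOIN

Corrected query:
SELECT c.id, p.name, c.amount FROM customers p JOIN purchases c ON c.customer_id = p.id

Result:
id | name  | amount 
---+-------+--------
1  | Bob   | 1115.08
2  | Carol | 153.13 
3  | Frank | 15.01  
4  | Carol | 48.33  
5  | Bob   | 1143.85
6  | Carol | 1860.18
7  | Frank | 214.78 
8  | Carol | 868.77 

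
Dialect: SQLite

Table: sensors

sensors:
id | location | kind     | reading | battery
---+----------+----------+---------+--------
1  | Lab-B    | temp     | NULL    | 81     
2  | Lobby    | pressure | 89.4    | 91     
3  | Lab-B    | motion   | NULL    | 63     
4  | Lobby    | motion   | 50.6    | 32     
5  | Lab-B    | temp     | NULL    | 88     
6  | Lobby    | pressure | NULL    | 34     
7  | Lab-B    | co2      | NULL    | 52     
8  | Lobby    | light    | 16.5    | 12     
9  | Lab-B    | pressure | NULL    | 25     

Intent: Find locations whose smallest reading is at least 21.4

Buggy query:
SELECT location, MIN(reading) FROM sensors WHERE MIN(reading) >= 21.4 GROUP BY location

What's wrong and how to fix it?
Bug: MIN() in WHERE is a misuse of aggregate

Fix: Use HAVING for the per-group MIN condition

Corrected query:
SELECT location, MIN(reading) FROM sensors GROUP BY location HAVING MIN(reading) >= 21.4

Result:
(no rows)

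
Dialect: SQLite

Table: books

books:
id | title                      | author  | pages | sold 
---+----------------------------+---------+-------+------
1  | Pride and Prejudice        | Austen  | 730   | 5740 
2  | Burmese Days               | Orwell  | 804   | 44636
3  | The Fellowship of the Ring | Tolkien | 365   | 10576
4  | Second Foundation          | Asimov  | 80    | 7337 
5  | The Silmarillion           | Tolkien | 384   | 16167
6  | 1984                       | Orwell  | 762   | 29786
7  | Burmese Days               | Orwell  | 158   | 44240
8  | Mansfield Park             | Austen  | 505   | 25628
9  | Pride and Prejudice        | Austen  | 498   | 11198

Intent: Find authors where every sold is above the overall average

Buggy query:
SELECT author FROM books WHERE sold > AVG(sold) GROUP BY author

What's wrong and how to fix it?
Bug: AVG() is an aggregate; it can't sit directly in WHERE

Fix: Compute the overall average in a scalar subquery and compare each group's MIN against it in HAVING

Corrected query:
SELECT author FROM books GROUP BY author HAVING MIN(sold) > (SELECT AVG(sold) FROM books)

Result:
author
------
Orwell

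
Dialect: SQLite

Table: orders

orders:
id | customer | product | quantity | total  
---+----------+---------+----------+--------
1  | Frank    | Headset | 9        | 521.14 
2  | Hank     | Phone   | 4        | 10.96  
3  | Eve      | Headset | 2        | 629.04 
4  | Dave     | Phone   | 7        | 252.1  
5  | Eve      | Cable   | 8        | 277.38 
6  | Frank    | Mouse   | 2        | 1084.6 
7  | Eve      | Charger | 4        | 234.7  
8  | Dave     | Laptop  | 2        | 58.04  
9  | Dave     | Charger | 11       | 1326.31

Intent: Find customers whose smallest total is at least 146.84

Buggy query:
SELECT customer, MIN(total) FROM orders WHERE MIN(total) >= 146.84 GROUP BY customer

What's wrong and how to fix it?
Bug: Aggregates like MIN are computed per group after WHERE runs

Fix: Use HAVING for the per-group MIN condition

Corrected query:
SELECT customer, MIN(total) FROM orders GROUP BY customer HAVING MIN(total) >= 146.84

Result:
customer | MIN(total)
---------+-----------
Eve      | 234.7     
Frank    | 521.14    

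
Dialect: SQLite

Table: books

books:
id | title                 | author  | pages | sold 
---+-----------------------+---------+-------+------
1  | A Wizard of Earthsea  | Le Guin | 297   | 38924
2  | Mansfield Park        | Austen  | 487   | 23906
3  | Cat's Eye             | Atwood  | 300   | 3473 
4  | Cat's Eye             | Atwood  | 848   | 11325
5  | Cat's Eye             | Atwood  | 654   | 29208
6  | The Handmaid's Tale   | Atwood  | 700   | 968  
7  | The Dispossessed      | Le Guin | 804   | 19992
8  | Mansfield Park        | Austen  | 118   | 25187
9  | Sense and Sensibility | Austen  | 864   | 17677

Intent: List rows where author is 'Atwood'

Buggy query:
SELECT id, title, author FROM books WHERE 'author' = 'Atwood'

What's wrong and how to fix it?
Bug: Single quotes denote string literals in SQL; the column name is being compared as a constant string

Fix: Reference the column as author without single quotes

Corrected query:
SELECT id, title, author FROM books WHERE author = 'Atwood'

Result:
id | title               | author
---+---------------------+-------
3  | Cat's Eye           | Atwood
4  | Cat's Eye           | Atwood
5  | Cat's Eye           | Atwood
6  | The Handmaid's Tale | Atwood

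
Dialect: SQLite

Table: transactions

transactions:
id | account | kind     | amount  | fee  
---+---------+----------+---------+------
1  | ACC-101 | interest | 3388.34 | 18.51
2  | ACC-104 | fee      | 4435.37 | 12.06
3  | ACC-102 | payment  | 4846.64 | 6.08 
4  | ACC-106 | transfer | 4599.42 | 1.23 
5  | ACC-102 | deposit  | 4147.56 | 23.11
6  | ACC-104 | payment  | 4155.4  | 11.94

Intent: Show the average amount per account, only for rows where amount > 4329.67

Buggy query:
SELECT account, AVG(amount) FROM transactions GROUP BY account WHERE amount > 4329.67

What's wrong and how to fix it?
Bug: Row-level WHERE must come before GROUP BY in the clause order

Fix: Move the WHERE clause before GROUP BY

Corrected query:
SELECT account, AVG(amount) FROM transactions WHERE amount > 4329.67 GROUP BY account

Result:
account | AVG(amount)
--------+------------
ACC-102 | 4846.64    
ACC-104 | 4435.37    
ACC-106 | 4599.42    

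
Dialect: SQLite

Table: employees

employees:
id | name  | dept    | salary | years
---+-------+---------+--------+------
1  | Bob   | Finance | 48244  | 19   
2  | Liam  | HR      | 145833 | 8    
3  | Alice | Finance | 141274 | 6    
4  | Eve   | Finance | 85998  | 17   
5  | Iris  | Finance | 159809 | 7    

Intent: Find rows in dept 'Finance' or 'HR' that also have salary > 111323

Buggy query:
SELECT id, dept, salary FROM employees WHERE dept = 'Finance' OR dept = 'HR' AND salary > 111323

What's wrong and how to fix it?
Bug: AND binds tighter than OR, so this parses as dept = 'Finance' OR (dept = 'HR' AND salary > 111323)

Fix: Group the OR with parentheses (or use IN), then AND the threshold

Corrected query:
SELECT id, dept, salary FROM employees WHERE (dept = 'Finance' OR dept = 'HR') AND salary > 111323

Result:
id | dept    | salary
---+---------+-------
2  | HR      | 145833
3  | Finance | 141274
5  | Finance | 159809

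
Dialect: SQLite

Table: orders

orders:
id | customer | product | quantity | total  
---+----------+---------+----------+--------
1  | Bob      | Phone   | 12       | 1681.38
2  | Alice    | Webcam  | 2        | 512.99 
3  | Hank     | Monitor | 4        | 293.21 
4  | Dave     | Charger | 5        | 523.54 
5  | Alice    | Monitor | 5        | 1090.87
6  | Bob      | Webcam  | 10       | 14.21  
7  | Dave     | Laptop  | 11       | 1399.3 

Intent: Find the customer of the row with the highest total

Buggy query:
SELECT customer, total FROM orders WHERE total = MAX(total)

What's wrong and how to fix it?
Bug: WHERE is evaluated per row; an aggregate over the whole table isn't defined there

Fix: Use a subquery: WHERE total = (SELECT MAX(total) FROM orders)

Corrected query:
SELECT customer, total FROM orders WHERE total = (SELECT MAX(total) FROM orders)

Result:
customer | total  
---------+--------
Bob      | 1681.38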